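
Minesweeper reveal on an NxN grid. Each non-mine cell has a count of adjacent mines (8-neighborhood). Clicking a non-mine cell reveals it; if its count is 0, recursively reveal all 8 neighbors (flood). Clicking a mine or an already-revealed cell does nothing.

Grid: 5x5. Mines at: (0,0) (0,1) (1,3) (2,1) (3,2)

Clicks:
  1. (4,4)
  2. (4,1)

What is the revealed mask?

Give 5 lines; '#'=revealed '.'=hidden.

Answer: .....
.....
...##
...##
.#.##

Derivation:
Click 1 (4,4) count=0: revealed 6 new [(2,3) (2,4) (3,3) (3,4) (4,3) (4,4)] -> total=6
Click 2 (4,1) count=1: revealed 1 new [(4,1)] -> total=7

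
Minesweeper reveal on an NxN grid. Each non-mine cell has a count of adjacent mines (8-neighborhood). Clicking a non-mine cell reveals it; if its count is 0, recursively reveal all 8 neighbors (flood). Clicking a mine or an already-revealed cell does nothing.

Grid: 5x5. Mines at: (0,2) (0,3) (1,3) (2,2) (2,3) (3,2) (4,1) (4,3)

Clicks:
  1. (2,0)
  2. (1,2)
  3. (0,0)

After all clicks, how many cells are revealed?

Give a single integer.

Click 1 (2,0) count=0: revealed 8 new [(0,0) (0,1) (1,0) (1,1) (2,0) (2,1) (3,0) (3,1)] -> total=8
Click 2 (1,2) count=5: revealed 1 new [(1,2)] -> total=9
Click 3 (0,0) count=0: revealed 0 new [(none)] -> total=9

Answer: 9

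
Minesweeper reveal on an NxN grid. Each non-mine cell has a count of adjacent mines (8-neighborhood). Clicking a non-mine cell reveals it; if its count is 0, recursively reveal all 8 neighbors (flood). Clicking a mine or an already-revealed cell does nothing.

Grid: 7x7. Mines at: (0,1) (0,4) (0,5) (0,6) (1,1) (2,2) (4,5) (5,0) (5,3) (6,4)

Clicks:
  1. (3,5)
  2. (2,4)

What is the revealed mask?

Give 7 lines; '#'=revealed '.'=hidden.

Answer: .......
...####
...####
...####
.......
.......
.......

Derivation:
Click 1 (3,5) count=1: revealed 1 new [(3,5)] -> total=1
Click 2 (2,4) count=0: revealed 11 new [(1,3) (1,4) (1,5) (1,6) (2,3) (2,4) (2,5) (2,6) (3,3) (3,4) (3,6)] -> total=12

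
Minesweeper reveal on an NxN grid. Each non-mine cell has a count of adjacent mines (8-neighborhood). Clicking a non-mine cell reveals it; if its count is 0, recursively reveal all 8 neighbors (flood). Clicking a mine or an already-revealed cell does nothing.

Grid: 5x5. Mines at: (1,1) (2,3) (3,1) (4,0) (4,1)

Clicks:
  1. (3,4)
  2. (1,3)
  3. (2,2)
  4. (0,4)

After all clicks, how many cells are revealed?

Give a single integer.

Answer: 8

Derivation:
Click 1 (3,4) count=1: revealed 1 new [(3,4)] -> total=1
Click 2 (1,3) count=1: revealed 1 new [(1,3)] -> total=2
Click 3 (2,2) count=3: revealed 1 new [(2,2)] -> total=3
Click 4 (0,4) count=0: revealed 5 new [(0,2) (0,3) (0,4) (1,2) (1,4)] -> total=8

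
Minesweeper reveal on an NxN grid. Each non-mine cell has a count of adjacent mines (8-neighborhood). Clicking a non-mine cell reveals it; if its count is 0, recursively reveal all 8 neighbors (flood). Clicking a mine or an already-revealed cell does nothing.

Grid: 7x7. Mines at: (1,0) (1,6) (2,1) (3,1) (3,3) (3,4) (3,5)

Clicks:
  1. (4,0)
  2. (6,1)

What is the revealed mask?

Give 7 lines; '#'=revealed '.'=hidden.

Click 1 (4,0) count=1: revealed 1 new [(4,0)] -> total=1
Click 2 (6,1) count=0: revealed 20 new [(4,1) (4,2) (4,3) (4,4) (4,5) (4,6) (5,0) (5,1) (5,2) (5,3) (5,4) (5,5) (5,6) (6,0) (6,1) (6,2) (6,3) (6,4) (6,5) (6,6)] -> total=21

Answer: .......
.......
.......
.......
#######
#######
#######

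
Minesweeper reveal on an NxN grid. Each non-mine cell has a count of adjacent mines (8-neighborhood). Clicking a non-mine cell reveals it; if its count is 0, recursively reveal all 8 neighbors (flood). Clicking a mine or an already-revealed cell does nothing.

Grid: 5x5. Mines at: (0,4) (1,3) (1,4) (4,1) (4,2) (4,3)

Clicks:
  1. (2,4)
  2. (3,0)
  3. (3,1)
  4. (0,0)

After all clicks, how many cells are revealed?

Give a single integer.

Click 1 (2,4) count=2: revealed 1 new [(2,4)] -> total=1
Click 2 (3,0) count=1: revealed 1 new [(3,0)] -> total=2
Click 3 (3,1) count=2: revealed 1 new [(3,1)] -> total=3
Click 4 (0,0) count=0: revealed 10 new [(0,0) (0,1) (0,2) (1,0) (1,1) (1,2) (2,0) (2,1) (2,2) (3,2)] -> total=13

Answer: 13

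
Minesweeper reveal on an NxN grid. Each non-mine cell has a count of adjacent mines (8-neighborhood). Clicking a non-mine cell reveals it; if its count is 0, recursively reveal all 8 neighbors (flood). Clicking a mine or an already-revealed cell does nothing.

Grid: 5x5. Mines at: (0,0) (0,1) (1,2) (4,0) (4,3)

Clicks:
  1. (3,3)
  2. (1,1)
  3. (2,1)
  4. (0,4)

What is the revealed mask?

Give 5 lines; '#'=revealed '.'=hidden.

Answer: ...##
.#.##
.#.##
...##
.....

Derivation:
Click 1 (3,3) count=1: revealed 1 new [(3,3)] -> total=1
Click 2 (1,1) count=3: revealed 1 new [(1,1)] -> total=2
Click 3 (2,1) count=1: revealed 1 new [(2,1)] -> total=3
Click 4 (0,4) count=0: revealed 7 new [(0,3) (0,4) (1,3) (1,4) (2,3) (2,4) (3,4)] -> total=10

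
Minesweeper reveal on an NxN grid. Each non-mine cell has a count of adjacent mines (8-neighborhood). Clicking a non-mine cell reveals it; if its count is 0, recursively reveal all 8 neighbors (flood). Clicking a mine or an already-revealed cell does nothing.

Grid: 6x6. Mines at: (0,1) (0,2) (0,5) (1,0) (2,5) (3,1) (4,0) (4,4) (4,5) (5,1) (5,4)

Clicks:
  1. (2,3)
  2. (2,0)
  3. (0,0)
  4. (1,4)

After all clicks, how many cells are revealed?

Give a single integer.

Click 1 (2,3) count=0: revealed 9 new [(1,2) (1,3) (1,4) (2,2) (2,3) (2,4) (3,2) (3,3) (3,4)] -> total=9
Click 2 (2,0) count=2: revealed 1 new [(2,0)] -> total=10
Click 3 (0,0) count=2: revealed 1 new [(0,0)] -> total=11
Click 4 (1,4) count=2: revealed 0 new [(none)] -> total=11

Answer: 11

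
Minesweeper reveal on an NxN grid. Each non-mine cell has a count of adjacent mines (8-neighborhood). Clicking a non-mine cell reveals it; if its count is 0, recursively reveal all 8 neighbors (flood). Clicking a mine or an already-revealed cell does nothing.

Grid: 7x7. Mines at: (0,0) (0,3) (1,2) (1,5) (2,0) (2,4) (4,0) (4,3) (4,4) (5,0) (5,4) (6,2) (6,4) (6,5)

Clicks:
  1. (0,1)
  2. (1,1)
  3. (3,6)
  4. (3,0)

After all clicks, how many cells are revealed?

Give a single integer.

Answer: 11

Derivation:
Click 1 (0,1) count=2: revealed 1 new [(0,1)] -> total=1
Click 2 (1,1) count=3: revealed 1 new [(1,1)] -> total=2
Click 3 (3,6) count=0: revealed 8 new [(2,5) (2,6) (3,5) (3,6) (4,5) (4,6) (5,5) (5,6)] -> total=10
Click 4 (3,0) count=2: revealed 1 new [(3,0)] -> total=11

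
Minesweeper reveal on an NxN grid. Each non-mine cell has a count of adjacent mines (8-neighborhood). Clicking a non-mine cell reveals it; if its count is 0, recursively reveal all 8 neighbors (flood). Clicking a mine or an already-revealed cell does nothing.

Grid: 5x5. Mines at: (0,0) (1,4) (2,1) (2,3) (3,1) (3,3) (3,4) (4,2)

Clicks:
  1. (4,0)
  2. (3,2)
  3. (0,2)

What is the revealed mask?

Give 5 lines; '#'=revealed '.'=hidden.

Answer: .###.
.###.
.....
..#..
#....

Derivation:
Click 1 (4,0) count=1: revealed 1 new [(4,0)] -> total=1
Click 2 (3,2) count=5: revealed 1 new [(3,2)] -> total=2
Click 3 (0,2) count=0: revealed 6 new [(0,1) (0,2) (0,3) (1,1) (1,2) (1,3)] -> total=8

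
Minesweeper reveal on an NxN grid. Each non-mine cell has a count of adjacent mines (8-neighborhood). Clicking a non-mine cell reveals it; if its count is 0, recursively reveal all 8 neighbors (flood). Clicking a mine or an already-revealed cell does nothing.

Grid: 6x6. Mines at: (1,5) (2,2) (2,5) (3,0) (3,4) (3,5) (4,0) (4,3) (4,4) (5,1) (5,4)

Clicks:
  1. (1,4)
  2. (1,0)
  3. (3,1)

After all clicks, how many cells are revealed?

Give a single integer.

Answer: 13

Derivation:
Click 1 (1,4) count=2: revealed 1 new [(1,4)] -> total=1
Click 2 (1,0) count=0: revealed 11 new [(0,0) (0,1) (0,2) (0,3) (0,4) (1,0) (1,1) (1,2) (1,3) (2,0) (2,1)] -> total=12
Click 3 (3,1) count=3: revealed 1 new [(3,1)] -> total=13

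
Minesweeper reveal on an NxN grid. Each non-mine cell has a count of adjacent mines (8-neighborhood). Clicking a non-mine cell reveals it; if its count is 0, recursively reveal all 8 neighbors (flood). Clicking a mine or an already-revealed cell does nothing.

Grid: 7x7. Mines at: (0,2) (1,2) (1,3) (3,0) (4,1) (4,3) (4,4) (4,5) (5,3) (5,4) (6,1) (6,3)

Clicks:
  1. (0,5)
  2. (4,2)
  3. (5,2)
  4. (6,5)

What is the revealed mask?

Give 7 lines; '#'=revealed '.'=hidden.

Click 1 (0,5) count=0: revealed 12 new [(0,4) (0,5) (0,6) (1,4) (1,5) (1,6) (2,4) (2,5) (2,6) (3,4) (3,5) (3,6)] -> total=12
Click 2 (4,2) count=3: revealed 1 new [(4,2)] -> total=13
Click 3 (5,2) count=5: revealed 1 new [(5,2)] -> total=14
Click 4 (6,5) count=1: revealed 1 new [(6,5)] -> total=15

Answer: ....###
....###
....###
....###
..#....
..#....
.....#.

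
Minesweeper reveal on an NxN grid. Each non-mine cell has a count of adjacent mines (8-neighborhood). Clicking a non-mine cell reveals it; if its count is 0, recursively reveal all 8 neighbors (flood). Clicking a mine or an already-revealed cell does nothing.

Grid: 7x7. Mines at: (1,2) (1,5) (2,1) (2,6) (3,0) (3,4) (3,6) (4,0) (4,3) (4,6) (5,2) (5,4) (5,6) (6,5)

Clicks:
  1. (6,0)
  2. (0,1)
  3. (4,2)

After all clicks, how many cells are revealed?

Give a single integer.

Answer: 6

Derivation:
Click 1 (6,0) count=0: revealed 4 new [(5,0) (5,1) (6,0) (6,1)] -> total=4
Click 2 (0,1) count=1: revealed 1 new [(0,1)] -> total=5
Click 3 (4,2) count=2: revealed 1 new [(4,2)] -> total=6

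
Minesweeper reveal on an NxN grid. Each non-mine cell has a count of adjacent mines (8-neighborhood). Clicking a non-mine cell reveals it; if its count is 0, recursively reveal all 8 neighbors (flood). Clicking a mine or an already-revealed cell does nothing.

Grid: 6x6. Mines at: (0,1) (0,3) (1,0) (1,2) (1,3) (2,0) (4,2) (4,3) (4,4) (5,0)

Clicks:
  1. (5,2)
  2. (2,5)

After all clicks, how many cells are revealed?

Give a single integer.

Click 1 (5,2) count=2: revealed 1 new [(5,2)] -> total=1
Click 2 (2,5) count=0: revealed 8 new [(0,4) (0,5) (1,4) (1,5) (2,4) (2,5) (3,4) (3,5)] -> total=9

Answer: 9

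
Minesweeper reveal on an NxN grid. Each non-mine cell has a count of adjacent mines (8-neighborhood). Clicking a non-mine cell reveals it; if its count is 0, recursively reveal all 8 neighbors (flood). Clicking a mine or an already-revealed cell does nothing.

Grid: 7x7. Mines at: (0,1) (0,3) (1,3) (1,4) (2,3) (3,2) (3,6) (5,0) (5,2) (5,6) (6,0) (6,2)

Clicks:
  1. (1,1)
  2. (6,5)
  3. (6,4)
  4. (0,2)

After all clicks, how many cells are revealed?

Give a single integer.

Click 1 (1,1) count=1: revealed 1 new [(1,1)] -> total=1
Click 2 (6,5) count=1: revealed 1 new [(6,5)] -> total=2
Click 3 (6,4) count=0: revealed 11 new [(3,3) (3,4) (3,5) (4,3) (4,4) (4,5) (5,3) (5,4) (5,5) (6,3) (6,4)] -> total=13
Click 4 (0,2) count=3: revealed 1 new [(0,2)] -> total=14

Answer: 14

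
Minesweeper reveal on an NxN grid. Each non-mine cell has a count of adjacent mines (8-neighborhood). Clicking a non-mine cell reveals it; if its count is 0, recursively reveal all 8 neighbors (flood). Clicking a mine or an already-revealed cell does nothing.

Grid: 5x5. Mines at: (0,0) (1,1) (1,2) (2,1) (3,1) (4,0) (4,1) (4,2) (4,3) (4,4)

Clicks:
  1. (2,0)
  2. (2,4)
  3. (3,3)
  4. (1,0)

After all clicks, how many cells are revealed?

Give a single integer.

Click 1 (2,0) count=3: revealed 1 new [(2,0)] -> total=1
Click 2 (2,4) count=0: revealed 8 new [(0,3) (0,4) (1,3) (1,4) (2,3) (2,4) (3,3) (3,4)] -> total=9
Click 3 (3,3) count=3: revealed 0 new [(none)] -> total=9
Click 4 (1,0) count=3: revealed 1 new [(1,0)] -> total=10

Answer: 10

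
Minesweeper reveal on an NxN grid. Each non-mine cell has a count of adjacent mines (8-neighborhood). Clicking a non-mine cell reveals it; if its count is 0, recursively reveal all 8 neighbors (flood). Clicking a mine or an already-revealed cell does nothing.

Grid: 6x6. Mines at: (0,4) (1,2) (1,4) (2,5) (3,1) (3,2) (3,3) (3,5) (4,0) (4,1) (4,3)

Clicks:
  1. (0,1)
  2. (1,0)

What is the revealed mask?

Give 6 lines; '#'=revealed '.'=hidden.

Click 1 (0,1) count=1: revealed 1 new [(0,1)] -> total=1
Click 2 (1,0) count=0: revealed 5 new [(0,0) (1,0) (1,1) (2,0) (2,1)] -> total=6

Answer: ##....
##....
##....
......
......
......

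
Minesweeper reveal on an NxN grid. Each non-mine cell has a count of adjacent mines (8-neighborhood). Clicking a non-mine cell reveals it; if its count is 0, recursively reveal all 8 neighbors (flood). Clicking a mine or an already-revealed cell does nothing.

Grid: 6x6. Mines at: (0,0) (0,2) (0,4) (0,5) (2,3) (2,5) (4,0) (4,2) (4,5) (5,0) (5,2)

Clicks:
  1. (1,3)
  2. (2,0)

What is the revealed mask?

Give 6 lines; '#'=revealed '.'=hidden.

Click 1 (1,3) count=3: revealed 1 new [(1,3)] -> total=1
Click 2 (2,0) count=0: revealed 9 new [(1,0) (1,1) (1,2) (2,0) (2,1) (2,2) (3,0) (3,1) (3,2)] -> total=10

Answer: ......
####..
###...
###...
......
......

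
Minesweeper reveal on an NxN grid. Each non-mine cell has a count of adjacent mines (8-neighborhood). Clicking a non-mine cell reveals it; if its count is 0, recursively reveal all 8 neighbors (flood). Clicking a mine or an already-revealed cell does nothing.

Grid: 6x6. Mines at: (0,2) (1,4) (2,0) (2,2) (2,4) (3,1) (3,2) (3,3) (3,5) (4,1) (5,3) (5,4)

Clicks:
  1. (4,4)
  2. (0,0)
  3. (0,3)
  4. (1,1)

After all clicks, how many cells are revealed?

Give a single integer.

Answer: 6

Derivation:
Click 1 (4,4) count=4: revealed 1 new [(4,4)] -> total=1
Click 2 (0,0) count=0: revealed 4 new [(0,0) (0,1) (1,0) (1,1)] -> total=5
Click 3 (0,3) count=2: revealed 1 new [(0,3)] -> total=6
Click 4 (1,1) count=3: revealed 0 new [(none)] -> total=6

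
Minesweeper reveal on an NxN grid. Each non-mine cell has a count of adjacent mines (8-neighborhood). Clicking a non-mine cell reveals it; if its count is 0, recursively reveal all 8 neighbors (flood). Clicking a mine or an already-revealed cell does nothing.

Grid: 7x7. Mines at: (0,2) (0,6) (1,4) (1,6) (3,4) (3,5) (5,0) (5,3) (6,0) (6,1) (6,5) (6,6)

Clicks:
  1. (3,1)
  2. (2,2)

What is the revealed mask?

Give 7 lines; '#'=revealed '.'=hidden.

Answer: ##.....
####...
####...
####...
####...
.......
.......

Derivation:
Click 1 (3,1) count=0: revealed 18 new [(0,0) (0,1) (1,0) (1,1) (1,2) (1,3) (2,0) (2,1) (2,2) (2,3) (3,0) (3,1) (3,2) (3,3) (4,0) (4,1) (4,2) (4,3)] -> total=18
Click 2 (2,2) count=0: revealed 0 new [(none)] -> total=18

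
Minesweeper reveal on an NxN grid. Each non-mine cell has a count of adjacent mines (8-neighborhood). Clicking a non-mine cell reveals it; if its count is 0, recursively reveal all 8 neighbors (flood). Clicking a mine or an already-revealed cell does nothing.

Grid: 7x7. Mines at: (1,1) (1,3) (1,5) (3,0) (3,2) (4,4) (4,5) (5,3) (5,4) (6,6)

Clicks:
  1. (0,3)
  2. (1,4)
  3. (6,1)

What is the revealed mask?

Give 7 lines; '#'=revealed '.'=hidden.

Click 1 (0,3) count=1: revealed 1 new [(0,3)] -> total=1
Click 2 (1,4) count=2: revealed 1 new [(1,4)] -> total=2
Click 3 (6,1) count=0: revealed 9 new [(4,0) (4,1) (4,2) (5,0) (5,1) (5,2) (6,0) (6,1) (6,2)] -> total=11

Answer: ...#...
....#..
.......
.......
###....
###....
###....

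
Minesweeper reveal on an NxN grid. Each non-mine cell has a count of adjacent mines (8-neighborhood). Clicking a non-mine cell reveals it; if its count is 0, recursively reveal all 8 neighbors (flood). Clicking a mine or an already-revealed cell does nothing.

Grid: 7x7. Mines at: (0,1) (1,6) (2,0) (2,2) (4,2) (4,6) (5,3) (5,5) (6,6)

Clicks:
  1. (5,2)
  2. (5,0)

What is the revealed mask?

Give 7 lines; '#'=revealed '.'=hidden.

Click 1 (5,2) count=2: revealed 1 new [(5,2)] -> total=1
Click 2 (5,0) count=0: revealed 9 new [(3,0) (3,1) (4,0) (4,1) (5,0) (5,1) (6,0) (6,1) (6,2)] -> total=10

Answer: .......
.......
.......
##.....
##.....
###....
###....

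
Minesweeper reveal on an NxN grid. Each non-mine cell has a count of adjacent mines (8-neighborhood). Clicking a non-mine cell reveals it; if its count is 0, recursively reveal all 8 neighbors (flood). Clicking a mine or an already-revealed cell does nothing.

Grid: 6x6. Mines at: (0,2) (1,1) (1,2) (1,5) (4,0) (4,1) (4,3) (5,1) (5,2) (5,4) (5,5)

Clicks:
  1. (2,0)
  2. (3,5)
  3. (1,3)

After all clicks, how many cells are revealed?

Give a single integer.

Click 1 (2,0) count=1: revealed 1 new [(2,0)] -> total=1
Click 2 (3,5) count=0: revealed 6 new [(2,4) (2,5) (3,4) (3,5) (4,4) (4,5)] -> total=7
Click 3 (1,3) count=2: revealed 1 new [(1,3)] -> total=8

Answer: 8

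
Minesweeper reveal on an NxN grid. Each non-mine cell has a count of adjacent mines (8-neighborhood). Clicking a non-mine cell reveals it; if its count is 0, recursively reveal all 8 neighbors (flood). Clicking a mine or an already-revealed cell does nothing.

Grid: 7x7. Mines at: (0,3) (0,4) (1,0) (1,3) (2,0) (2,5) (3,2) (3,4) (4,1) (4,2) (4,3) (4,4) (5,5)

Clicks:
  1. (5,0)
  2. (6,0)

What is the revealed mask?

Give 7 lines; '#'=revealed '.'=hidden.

Answer: .......
.......
.......
.......
.......
#####..
#####..

Derivation:
Click 1 (5,0) count=1: revealed 1 new [(5,0)] -> total=1
Click 2 (6,0) count=0: revealed 9 new [(5,1) (5,2) (5,3) (5,4) (6,0) (6,1) (6,2) (6,3) (6,4)] -> total=10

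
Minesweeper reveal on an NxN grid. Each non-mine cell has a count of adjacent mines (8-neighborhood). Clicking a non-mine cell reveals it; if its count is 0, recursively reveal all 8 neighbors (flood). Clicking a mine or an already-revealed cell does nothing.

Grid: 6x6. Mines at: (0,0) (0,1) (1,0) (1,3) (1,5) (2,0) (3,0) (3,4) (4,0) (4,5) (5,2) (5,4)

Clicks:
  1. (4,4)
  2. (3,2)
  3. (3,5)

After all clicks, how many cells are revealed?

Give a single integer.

Click 1 (4,4) count=3: revealed 1 new [(4,4)] -> total=1
Click 2 (3,2) count=0: revealed 9 new [(2,1) (2,2) (2,3) (3,1) (3,2) (3,3) (4,1) (4,2) (4,3)] -> total=10
Click 3 (3,5) count=2: revealed 1 new [(3,5)] -> total=11

Answer: 11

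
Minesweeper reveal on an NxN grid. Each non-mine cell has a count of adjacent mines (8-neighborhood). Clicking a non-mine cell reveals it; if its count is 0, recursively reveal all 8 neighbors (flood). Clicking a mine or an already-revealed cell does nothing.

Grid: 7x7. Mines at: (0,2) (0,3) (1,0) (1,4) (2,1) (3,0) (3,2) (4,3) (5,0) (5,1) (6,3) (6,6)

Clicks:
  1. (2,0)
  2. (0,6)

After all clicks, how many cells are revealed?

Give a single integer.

Click 1 (2,0) count=3: revealed 1 new [(2,0)] -> total=1
Click 2 (0,6) count=0: revealed 16 new [(0,5) (0,6) (1,5) (1,6) (2,4) (2,5) (2,6) (3,4) (3,5) (3,6) (4,4) (4,5) (4,6) (5,4) (5,5) (5,6)] -> total=17

Answer: 17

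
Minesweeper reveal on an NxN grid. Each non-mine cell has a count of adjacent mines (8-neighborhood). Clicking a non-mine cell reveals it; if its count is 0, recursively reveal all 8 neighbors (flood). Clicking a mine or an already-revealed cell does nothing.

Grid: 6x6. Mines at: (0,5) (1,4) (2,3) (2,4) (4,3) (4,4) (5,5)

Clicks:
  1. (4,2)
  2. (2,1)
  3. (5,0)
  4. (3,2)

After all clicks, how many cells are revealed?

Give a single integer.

Answer: 20

Derivation:
Click 1 (4,2) count=1: revealed 1 new [(4,2)] -> total=1
Click 2 (2,1) count=0: revealed 19 new [(0,0) (0,1) (0,2) (0,3) (1,0) (1,1) (1,2) (1,3) (2,0) (2,1) (2,2) (3,0) (3,1) (3,2) (4,0) (4,1) (5,0) (5,1) (5,2)] -> total=20
Click 3 (5,0) count=0: revealed 0 new [(none)] -> total=20
Click 4 (3,2) count=2: revealed 0 new [(none)] -> total=20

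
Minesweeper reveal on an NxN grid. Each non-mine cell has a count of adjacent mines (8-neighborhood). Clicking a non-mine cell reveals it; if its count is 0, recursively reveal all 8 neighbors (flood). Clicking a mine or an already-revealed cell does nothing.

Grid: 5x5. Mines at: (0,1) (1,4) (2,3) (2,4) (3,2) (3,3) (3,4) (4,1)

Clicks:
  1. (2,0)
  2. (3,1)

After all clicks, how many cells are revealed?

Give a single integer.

Answer: 6

Derivation:
Click 1 (2,0) count=0: revealed 6 new [(1,0) (1,1) (2,0) (2,1) (3,0) (3,1)] -> total=6
Click 2 (3,1) count=2: revealed 0 new [(none)] -> total=6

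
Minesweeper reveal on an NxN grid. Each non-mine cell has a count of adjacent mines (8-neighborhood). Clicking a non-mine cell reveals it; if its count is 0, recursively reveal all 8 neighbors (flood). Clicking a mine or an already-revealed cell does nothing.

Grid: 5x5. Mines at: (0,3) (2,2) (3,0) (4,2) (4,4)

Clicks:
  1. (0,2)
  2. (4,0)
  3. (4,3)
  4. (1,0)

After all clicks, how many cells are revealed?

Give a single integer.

Answer: 10

Derivation:
Click 1 (0,2) count=1: revealed 1 new [(0,2)] -> total=1
Click 2 (4,0) count=1: revealed 1 new [(4,0)] -> total=2
Click 3 (4,3) count=2: revealed 1 new [(4,3)] -> total=3
Click 4 (1,0) count=0: revealed 7 new [(0,0) (0,1) (1,0) (1,1) (1,2) (2,0) (2,1)] -> total=10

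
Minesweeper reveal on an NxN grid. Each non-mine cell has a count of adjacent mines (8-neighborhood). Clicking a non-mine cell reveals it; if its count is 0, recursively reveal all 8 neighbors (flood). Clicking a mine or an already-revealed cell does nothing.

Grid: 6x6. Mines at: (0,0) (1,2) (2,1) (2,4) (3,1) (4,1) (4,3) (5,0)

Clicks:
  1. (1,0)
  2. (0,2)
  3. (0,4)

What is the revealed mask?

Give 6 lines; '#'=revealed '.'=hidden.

Answer: ..####
#..###
......
......
......
......

Derivation:
Click 1 (1,0) count=2: revealed 1 new [(1,0)] -> total=1
Click 2 (0,2) count=1: revealed 1 new [(0,2)] -> total=2
Click 3 (0,4) count=0: revealed 6 new [(0,3) (0,4) (0,5) (1,3) (1,4) (1,5)] -> total=8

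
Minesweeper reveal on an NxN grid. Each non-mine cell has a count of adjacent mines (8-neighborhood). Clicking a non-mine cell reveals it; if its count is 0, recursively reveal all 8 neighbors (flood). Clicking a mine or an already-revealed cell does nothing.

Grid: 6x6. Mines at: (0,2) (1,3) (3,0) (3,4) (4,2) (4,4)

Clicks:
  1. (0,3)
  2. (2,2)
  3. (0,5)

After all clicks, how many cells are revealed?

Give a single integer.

Answer: 8

Derivation:
Click 1 (0,3) count=2: revealed 1 new [(0,3)] -> total=1
Click 2 (2,2) count=1: revealed 1 new [(2,2)] -> total=2
Click 3 (0,5) count=0: revealed 6 new [(0,4) (0,5) (1,4) (1,5) (2,4) (2,5)] -> total=8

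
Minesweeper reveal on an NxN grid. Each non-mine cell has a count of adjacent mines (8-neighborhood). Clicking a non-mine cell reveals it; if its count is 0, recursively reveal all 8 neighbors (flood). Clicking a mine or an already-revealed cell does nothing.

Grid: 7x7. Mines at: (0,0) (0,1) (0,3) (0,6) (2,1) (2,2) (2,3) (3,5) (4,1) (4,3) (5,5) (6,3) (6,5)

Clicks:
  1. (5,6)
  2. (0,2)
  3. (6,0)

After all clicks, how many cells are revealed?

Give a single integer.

Answer: 8

Derivation:
Click 1 (5,6) count=2: revealed 1 new [(5,6)] -> total=1
Click 2 (0,2) count=2: revealed 1 new [(0,2)] -> total=2
Click 3 (6,0) count=0: revealed 6 new [(5,0) (5,1) (5,2) (6,0) (6,1) (6,2)] -> total=8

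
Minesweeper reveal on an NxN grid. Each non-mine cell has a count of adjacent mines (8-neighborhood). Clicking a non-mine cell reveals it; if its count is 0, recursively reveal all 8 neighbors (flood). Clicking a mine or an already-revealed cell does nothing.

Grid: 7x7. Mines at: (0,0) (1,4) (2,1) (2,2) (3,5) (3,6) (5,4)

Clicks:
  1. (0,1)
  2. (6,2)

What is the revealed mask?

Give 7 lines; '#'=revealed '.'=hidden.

Click 1 (0,1) count=1: revealed 1 new [(0,1)] -> total=1
Click 2 (6,2) count=0: revealed 16 new [(3,0) (3,1) (3,2) (3,3) (4,0) (4,1) (4,2) (4,3) (5,0) (5,1) (5,2) (5,3) (6,0) (6,1) (6,2) (6,3)] -> total=17

Answer: .#.....
.......
.......
####...
####...
####...
####...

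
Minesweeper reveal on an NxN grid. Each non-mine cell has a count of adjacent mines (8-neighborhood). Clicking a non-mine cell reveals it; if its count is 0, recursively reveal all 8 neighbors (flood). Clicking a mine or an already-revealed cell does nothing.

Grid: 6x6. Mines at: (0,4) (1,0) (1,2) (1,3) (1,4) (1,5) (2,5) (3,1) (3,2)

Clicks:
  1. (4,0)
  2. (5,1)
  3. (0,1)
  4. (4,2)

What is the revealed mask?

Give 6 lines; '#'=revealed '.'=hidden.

Click 1 (4,0) count=1: revealed 1 new [(4,0)] -> total=1
Click 2 (5,1) count=0: revealed 14 new [(3,3) (3,4) (3,5) (4,1) (4,2) (4,3) (4,4) (4,5) (5,0) (5,1) (5,2) (5,3) (5,4) (5,5)] -> total=15
Click 3 (0,1) count=2: revealed 1 new [(0,1)] -> total=16
Click 4 (4,2) count=2: revealed 0 new [(none)] -> total=16

Answer: .#....
......
......
...###
######
######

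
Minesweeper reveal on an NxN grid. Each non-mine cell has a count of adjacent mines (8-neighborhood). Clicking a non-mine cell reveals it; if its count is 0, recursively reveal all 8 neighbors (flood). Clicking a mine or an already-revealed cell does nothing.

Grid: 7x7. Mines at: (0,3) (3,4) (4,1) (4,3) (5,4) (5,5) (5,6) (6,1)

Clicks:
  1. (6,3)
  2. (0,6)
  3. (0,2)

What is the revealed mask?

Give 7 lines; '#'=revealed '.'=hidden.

Click 1 (6,3) count=1: revealed 1 new [(6,3)] -> total=1
Click 2 (0,6) count=0: revealed 13 new [(0,4) (0,5) (0,6) (1,4) (1,5) (1,6) (2,4) (2,5) (2,6) (3,5) (3,6) (4,5) (4,6)] -> total=14
Click 3 (0,2) count=1: revealed 1 new [(0,2)] -> total=15

Answer: ..#.###
....###
....###
.....##
.....##
.......
...#...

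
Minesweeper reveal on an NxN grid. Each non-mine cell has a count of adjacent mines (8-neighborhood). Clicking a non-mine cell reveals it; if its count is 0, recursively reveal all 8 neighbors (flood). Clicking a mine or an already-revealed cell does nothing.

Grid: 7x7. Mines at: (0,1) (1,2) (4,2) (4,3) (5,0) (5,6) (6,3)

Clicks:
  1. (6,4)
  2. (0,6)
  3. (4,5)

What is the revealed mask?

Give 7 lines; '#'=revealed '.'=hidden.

Click 1 (6,4) count=1: revealed 1 new [(6,4)] -> total=1
Click 2 (0,6) count=0: revealed 19 new [(0,3) (0,4) (0,5) (0,6) (1,3) (1,4) (1,5) (1,6) (2,3) (2,4) (2,5) (2,6) (3,3) (3,4) (3,5) (3,6) (4,4) (4,5) (4,6)] -> total=20
Click 3 (4,5) count=1: revealed 0 new [(none)] -> total=20

Answer: ...####
...####
...####
...####
....###
.......
....#..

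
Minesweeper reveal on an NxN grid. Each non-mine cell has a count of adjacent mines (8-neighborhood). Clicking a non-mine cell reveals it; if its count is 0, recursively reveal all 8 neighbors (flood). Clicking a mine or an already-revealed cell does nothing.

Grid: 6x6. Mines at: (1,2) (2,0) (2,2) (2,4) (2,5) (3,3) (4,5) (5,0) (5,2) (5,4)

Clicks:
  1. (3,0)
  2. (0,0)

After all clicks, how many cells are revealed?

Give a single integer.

Click 1 (3,0) count=1: revealed 1 new [(3,0)] -> total=1
Click 2 (0,0) count=0: revealed 4 new [(0,0) (0,1) (1,0) (1,1)] -> total=5

Answer: 5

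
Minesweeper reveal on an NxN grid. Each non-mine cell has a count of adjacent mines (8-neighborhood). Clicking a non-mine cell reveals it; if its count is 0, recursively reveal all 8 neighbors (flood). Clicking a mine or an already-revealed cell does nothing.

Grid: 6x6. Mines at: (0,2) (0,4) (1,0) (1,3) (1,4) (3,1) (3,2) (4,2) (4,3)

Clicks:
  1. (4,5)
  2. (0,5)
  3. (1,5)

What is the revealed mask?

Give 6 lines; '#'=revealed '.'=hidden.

Answer: .....#
.....#
....##
....##
....##
....##

Derivation:
Click 1 (4,5) count=0: revealed 8 new [(2,4) (2,5) (3,4) (3,5) (4,4) (4,5) (5,4) (5,5)] -> total=8
Click 2 (0,5) count=2: revealed 1 new [(0,5)] -> total=9
Click 3 (1,5) count=2: revealed 1 new [(1,5)] -> total=10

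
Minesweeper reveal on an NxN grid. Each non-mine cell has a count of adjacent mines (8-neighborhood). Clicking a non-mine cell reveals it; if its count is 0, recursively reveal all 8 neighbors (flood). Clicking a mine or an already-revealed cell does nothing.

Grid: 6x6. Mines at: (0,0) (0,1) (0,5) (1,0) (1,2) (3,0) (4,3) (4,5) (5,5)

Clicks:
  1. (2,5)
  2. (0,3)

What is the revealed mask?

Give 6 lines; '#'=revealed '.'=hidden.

Click 1 (2,5) count=0: revealed 9 new [(1,3) (1,4) (1,5) (2,3) (2,4) (2,5) (3,3) (3,4) (3,5)] -> total=9
Click 2 (0,3) count=1: revealed 1 new [(0,3)] -> total=10

Answer: ...#..
...###
...###
...###
......
......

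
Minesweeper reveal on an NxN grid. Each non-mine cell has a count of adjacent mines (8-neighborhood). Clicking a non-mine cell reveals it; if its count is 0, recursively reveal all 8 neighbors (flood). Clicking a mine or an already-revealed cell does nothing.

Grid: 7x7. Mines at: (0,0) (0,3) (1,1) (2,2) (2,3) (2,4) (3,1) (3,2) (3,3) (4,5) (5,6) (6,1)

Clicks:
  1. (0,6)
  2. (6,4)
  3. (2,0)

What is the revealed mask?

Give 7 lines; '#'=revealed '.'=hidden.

Click 1 (0,6) count=0: revealed 10 new [(0,4) (0,5) (0,6) (1,4) (1,5) (1,6) (2,5) (2,6) (3,5) (3,6)] -> total=10
Click 2 (6,4) count=0: revealed 11 new [(4,2) (4,3) (4,4) (5,2) (5,3) (5,4) (5,5) (6,2) (6,3) (6,4) (6,5)] -> total=21
Click 3 (2,0) count=2: revealed 1 new [(2,0)] -> total=22

Answer: ....###
....###
#....##
.....##
..###..
..####.
..####.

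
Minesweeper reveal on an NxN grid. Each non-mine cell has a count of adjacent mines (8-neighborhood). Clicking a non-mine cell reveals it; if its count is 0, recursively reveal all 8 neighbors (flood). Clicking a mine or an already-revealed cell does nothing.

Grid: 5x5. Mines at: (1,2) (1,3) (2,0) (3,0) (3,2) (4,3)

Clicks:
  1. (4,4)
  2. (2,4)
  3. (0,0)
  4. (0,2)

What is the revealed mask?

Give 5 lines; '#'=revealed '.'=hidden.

Click 1 (4,4) count=1: revealed 1 new [(4,4)] -> total=1
Click 2 (2,4) count=1: revealed 1 new [(2,4)] -> total=2
Click 3 (0,0) count=0: revealed 4 new [(0,0) (0,1) (1,0) (1,1)] -> total=6
Click 4 (0,2) count=2: revealed 1 new [(0,2)] -> total=7

Answer: ###..
##...
....#
.....
....#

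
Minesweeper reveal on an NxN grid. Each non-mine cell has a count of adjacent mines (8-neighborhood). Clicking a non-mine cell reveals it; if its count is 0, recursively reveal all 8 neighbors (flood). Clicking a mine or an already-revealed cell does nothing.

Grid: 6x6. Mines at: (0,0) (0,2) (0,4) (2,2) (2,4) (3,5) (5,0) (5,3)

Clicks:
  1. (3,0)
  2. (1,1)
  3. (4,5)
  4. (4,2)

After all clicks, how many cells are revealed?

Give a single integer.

Click 1 (3,0) count=0: revealed 8 new [(1,0) (1,1) (2,0) (2,1) (3,0) (3,1) (4,0) (4,1)] -> total=8
Click 2 (1,1) count=3: revealed 0 new [(none)] -> total=8
Click 3 (4,5) count=1: revealed 1 new [(4,5)] -> total=9
Click 4 (4,2) count=1: revealed 1 new [(4,2)] -> total=10

Answer: 10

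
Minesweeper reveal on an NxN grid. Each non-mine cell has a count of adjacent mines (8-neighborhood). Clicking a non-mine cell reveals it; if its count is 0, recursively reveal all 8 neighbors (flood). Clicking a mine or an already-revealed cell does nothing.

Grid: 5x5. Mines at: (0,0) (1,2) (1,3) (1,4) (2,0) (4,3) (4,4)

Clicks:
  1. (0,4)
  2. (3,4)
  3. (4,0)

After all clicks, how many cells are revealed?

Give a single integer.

Click 1 (0,4) count=2: revealed 1 new [(0,4)] -> total=1
Click 2 (3,4) count=2: revealed 1 new [(3,4)] -> total=2
Click 3 (4,0) count=0: revealed 6 new [(3,0) (3,1) (3,2) (4,0) (4,1) (4,2)] -> total=8

Answer: 8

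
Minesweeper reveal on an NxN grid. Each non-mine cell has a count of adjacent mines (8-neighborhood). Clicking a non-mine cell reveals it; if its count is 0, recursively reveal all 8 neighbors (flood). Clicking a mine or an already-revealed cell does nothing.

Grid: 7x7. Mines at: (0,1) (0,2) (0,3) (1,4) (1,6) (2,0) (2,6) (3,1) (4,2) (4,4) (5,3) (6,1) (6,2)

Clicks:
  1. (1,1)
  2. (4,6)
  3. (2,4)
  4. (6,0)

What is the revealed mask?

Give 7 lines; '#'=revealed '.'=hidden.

Answer: .......
.#.....
....#..
.....##
.....##
....###
#...###

Derivation:
Click 1 (1,1) count=3: revealed 1 new [(1,1)] -> total=1
Click 2 (4,6) count=0: revealed 10 new [(3,5) (3,6) (4,5) (4,6) (5,4) (5,5) (5,6) (6,4) (6,5) (6,6)] -> total=11
Click 3 (2,4) count=1: revealed 1 new [(2,4)] -> total=12
Click 4 (6,0) count=1: revealed 1 new [(6,0)] -> total=13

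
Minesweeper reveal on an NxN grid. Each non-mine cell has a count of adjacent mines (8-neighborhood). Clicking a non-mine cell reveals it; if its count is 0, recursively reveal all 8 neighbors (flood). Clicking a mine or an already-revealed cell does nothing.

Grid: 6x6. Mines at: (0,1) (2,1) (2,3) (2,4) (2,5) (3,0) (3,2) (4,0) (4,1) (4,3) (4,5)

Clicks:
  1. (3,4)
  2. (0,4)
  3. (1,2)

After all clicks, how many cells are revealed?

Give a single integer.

Answer: 9

Derivation:
Click 1 (3,4) count=5: revealed 1 new [(3,4)] -> total=1
Click 2 (0,4) count=0: revealed 8 new [(0,2) (0,3) (0,4) (0,5) (1,2) (1,3) (1,4) (1,5)] -> total=9
Click 3 (1,2) count=3: revealed 0 new [(none)] -> total=9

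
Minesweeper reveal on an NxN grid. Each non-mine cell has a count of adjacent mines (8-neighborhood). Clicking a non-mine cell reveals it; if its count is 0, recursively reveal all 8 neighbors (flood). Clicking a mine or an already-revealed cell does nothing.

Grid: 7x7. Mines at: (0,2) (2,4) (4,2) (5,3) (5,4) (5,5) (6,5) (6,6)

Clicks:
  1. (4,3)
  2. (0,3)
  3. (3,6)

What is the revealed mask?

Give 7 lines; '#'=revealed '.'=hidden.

Click 1 (4,3) count=3: revealed 1 new [(4,3)] -> total=1
Click 2 (0,3) count=1: revealed 1 new [(0,3)] -> total=2
Click 3 (3,6) count=0: revealed 13 new [(0,4) (0,5) (0,6) (1,3) (1,4) (1,5) (1,6) (2,5) (2,6) (3,5) (3,6) (4,5) (4,6)] -> total=15

Answer: ...####
...####
.....##
.....##
...#.##
.......
.......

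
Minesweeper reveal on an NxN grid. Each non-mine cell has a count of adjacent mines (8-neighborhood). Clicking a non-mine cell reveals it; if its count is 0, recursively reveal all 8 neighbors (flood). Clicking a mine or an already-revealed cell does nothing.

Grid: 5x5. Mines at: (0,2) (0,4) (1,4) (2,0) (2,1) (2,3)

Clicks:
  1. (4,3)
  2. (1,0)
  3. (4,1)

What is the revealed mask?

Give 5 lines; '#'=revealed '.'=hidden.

Answer: .....
#....
.....
#####
#####

Derivation:
Click 1 (4,3) count=0: revealed 10 new [(3,0) (3,1) (3,2) (3,3) (3,4) (4,0) (4,1) (4,2) (4,3) (4,4)] -> total=10
Click 2 (1,0) count=2: revealed 1 new [(1,0)] -> total=11
Click 3 (4,1) count=0: revealed 0 new [(none)] -> total=11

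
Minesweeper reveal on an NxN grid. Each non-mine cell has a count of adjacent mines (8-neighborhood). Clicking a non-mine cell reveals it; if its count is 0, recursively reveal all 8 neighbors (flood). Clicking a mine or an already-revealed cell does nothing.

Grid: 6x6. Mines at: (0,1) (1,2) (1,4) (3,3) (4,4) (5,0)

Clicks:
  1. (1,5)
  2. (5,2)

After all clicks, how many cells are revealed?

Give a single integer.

Answer: 7

Derivation:
Click 1 (1,5) count=1: revealed 1 new [(1,5)] -> total=1
Click 2 (5,2) count=0: revealed 6 new [(4,1) (4,2) (4,3) (5,1) (5,2) (5,3)] -> total=7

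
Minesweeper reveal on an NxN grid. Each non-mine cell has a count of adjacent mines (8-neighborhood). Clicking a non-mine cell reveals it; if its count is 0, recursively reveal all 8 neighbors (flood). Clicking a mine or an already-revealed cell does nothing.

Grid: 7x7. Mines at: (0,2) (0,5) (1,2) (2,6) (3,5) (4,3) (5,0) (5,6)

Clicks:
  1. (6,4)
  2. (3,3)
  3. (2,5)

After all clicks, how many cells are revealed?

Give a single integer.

Click 1 (6,4) count=0: revealed 10 new [(5,1) (5,2) (5,3) (5,4) (5,5) (6,1) (6,2) (6,3) (6,4) (6,5)] -> total=10
Click 2 (3,3) count=1: revealed 1 new [(3,3)] -> total=11
Click 3 (2,5) count=2: revealed 1 new [(2,5)] -> total=12

Answer: 12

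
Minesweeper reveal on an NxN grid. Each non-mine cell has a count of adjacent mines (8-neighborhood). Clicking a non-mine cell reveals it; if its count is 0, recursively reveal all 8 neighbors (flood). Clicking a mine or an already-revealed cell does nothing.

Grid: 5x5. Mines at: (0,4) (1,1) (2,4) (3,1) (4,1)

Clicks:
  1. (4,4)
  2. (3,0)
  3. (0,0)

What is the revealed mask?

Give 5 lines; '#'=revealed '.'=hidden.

Answer: #....
.....
.....
#.###
..###

Derivation:
Click 1 (4,4) count=0: revealed 6 new [(3,2) (3,3) (3,4) (4,2) (4,3) (4,4)] -> total=6
Click 2 (3,0) count=2: revealed 1 new [(3,0)] -> total=7
Click 3 (0,0) count=1: revealed 1 new [(0,0)] -> total=8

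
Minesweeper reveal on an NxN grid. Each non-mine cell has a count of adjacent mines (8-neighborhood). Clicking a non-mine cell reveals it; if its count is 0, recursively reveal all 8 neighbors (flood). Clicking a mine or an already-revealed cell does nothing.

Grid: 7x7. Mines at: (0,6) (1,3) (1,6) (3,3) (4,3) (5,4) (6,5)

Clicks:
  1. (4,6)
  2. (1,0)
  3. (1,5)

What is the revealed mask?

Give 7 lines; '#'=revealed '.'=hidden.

Answer: ###....
###..#.
###.###
###.###
###.###
####.##
####...

Derivation:
Click 1 (4,6) count=0: revealed 11 new [(2,4) (2,5) (2,6) (3,4) (3,5) (3,6) (4,4) (4,5) (4,6) (5,5) (5,6)] -> total=11
Click 2 (1,0) count=0: revealed 23 new [(0,0) (0,1) (0,2) (1,0) (1,1) (1,2) (2,0) (2,1) (2,2) (3,0) (3,1) (3,2) (4,0) (4,1) (4,2) (5,0) (5,1) (5,2) (5,3) (6,0) (6,1) (6,2) (6,3)] -> total=34
Click 3 (1,5) count=2: revealed 1 new [(1,5)] -> total=35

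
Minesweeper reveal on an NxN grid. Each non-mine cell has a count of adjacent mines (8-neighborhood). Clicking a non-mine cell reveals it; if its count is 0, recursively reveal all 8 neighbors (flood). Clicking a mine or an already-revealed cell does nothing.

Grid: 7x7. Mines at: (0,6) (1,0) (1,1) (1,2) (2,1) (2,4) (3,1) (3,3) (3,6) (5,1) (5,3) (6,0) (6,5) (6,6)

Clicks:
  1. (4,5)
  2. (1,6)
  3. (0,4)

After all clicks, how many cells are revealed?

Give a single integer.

Answer: 8

Derivation:
Click 1 (4,5) count=1: revealed 1 new [(4,5)] -> total=1
Click 2 (1,6) count=1: revealed 1 new [(1,6)] -> total=2
Click 3 (0,4) count=0: revealed 6 new [(0,3) (0,4) (0,5) (1,3) (1,4) (1,5)] -> total=8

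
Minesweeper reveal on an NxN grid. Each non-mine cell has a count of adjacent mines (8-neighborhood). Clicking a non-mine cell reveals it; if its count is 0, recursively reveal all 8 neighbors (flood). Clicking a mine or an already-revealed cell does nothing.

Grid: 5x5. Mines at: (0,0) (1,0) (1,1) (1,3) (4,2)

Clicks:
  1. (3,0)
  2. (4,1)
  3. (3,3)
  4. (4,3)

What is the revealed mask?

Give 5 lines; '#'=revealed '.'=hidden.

Answer: .....
.....
##...
##.#.
##.#.

Derivation:
Click 1 (3,0) count=0: revealed 6 new [(2,0) (2,1) (3,0) (3,1) (4,0) (4,1)] -> total=6
Click 2 (4,1) count=1: revealed 0 new [(none)] -> total=6
Click 3 (3,3) count=1: revealed 1 new [(3,3)] -> total=7
Click 4 (4,3) count=1: revealed 1 new [(4,3)] -> total=8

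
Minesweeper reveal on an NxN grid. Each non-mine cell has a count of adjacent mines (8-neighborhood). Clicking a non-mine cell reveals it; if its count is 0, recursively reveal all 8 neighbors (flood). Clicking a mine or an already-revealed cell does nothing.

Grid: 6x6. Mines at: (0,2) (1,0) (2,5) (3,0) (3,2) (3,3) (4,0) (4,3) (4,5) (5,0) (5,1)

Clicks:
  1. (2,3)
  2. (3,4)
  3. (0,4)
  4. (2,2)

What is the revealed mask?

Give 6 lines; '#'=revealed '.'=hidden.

Answer: ...###
...###
..##..
....#.
......
......

Derivation:
Click 1 (2,3) count=2: revealed 1 new [(2,3)] -> total=1
Click 2 (3,4) count=4: revealed 1 new [(3,4)] -> total=2
Click 3 (0,4) count=0: revealed 6 new [(0,3) (0,4) (0,5) (1,3) (1,4) (1,5)] -> total=8
Click 4 (2,2) count=2: revealed 1 new [(2,2)] -> total=9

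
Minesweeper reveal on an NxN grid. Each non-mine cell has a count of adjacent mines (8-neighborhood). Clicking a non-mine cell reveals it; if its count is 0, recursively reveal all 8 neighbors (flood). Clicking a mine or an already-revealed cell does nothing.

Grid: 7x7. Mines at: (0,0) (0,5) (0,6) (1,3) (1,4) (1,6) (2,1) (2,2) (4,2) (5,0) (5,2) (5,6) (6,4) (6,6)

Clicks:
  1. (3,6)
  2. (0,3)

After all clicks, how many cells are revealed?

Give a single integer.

Answer: 16

Derivation:
Click 1 (3,6) count=0: revealed 15 new [(2,3) (2,4) (2,5) (2,6) (3,3) (3,4) (3,5) (3,6) (4,3) (4,4) (4,5) (4,6) (5,3) (5,4) (5,5)] -> total=15
Click 2 (0,3) count=2: revealed 1 new [(0,3)] -> total=16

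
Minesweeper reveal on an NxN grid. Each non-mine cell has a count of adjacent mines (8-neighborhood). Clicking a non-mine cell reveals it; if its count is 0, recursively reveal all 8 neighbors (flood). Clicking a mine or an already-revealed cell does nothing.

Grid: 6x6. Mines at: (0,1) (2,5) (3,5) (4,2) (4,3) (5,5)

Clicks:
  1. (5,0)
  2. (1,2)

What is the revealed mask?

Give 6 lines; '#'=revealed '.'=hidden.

Answer: ..####
######
#####.
#####.
##....
##....

Derivation:
Click 1 (5,0) count=0: revealed 24 new [(0,2) (0,3) (0,4) (0,5) (1,0) (1,1) (1,2) (1,3) (1,4) (1,5) (2,0) (2,1) (2,2) (2,3) (2,4) (3,0) (3,1) (3,2) (3,3) (3,4) (4,0) (4,1) (5,0) (5,1)] -> total=24
Click 2 (1,2) count=1: revealed 0 new [(none)] -> total=24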